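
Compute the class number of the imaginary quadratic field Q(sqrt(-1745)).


K = Q(sqrt(-1745)). d mod 4 = 3, so D = disc(K) = 4d = -6980
h(K) equals the number of primitive reduced positive-definite forms (a, b, c) = a*x^2 + b*x*y + c*y^2 with b^2 - 4ac = D,
where reduced means |b| <= a <= c, with b >= 0 whenever |b| = a or a = c, and primitive means gcd(a, b, c) = 1.
Reduced forces 3a^2 <= |D| = 6980, so 1 <= a <= 48; b must have the parity of D, and c = (b^2 - D)/(4a) must be an integer >= a.
Enumerate a = 1..48, b in [-a, a]:
  a=1: (1, 0, 1745)  [1]
  a=2: (2, 2, 873)  [1]
  a=3: (3, -2, 582), (3, 2, 582)  [2]
  a=4: none
  a=5: (5, 0, 349)  [1]
  a=6: (6, -2, 291), (6, 2, 291)  [2]
  a=7..8: none
  a=9: (9, -2, 194), (9, 2, 194)  [2]
  a=10: (10, 10, 177)  [1]
  a=11: (11, -4, 159), (11, 4, 159)  [2]
  a=12: none
  a=13: (13, -12, 137), (13, 12, 137)  [2]
  a=14: none
  a=15: (15, -10, 118), (15, 10, 118)  [2]
  a=16..17: none
  a=18: (18, -2, 97), (18, 2, 97)  [2]
  a=19..21: none
  a=22: (22, -18, 83), (22, 18, 83)  [2]
  a=23: (23, -14, 78), (23, 14, 78)  [2]
  a=24..25: none
  a=26: (26, -14, 69), (26, 14, 69)  [2]
  a=27: (27, -16, 67), (27, 16, 67)  [2]
  a=28: none
  a=29: (29, -26, 66), (29, 26, 66)  [2]
  a=30: (30, -10, 59), (30, 10, 59)  [2]
  a=31..32: none
  a=33: (33, -26, 58), (33, -4, 53), (33, 4, 53), (33, 26, 58)  [4]
  a=34..38: none
  a=39: (39, -38, 54), (39, -14, 46), (39, 14, 46), (39, 38, 54)  [4]
  a=40: none
  a=41: (41, -20, 45), (41, 20, 45)  [2]
  a=42..48: none
Total reduced forms: 1 + 1 + 2 + 1 + 2 + 2 + 1 + 2 + 2 + 2 + 2 + 2 + 2 + 2 + 2 + 2 + 2 + 4 + 4 + 2 = 40
h = 40

40


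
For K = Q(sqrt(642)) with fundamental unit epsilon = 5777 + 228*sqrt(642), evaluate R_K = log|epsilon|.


epsilon = 5777 + 228*sqrt(642)
= 11553.9999
R = ln(11553.9999)
= 9.3548

9.3548


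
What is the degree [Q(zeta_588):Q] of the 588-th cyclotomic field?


The degree equals Euler's totient phi(588).
588 = 2^2 * 3 * 7^2
phi(588) = 168

168


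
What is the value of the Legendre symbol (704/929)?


p = 929 is prime, so compute (704/929) with the reciprocity algorithm (Jacobi-symbol steps: pull out 2s via (2/n), flip via reciprocity, reduce):
  pull out 2: (2/929) = +1  (since 929 mod 8 = 1)
  pull out 2: (2/929) = +1  (since 929 mod 8 = 1)
  pull out 2: (2/929) = +1  (since 929 mod 8 = 1)
  pull out 2: (2/929) = +1  (since 929 mod 8 = 1)
  pull out 2: (2/929) = +1  (since 929 mod 8 = 1)
  pull out 2: (2/929) = +1  (since 929 mod 8 = 1)
  reciprocity: (11/929) -> +(929/11)
  reduce: (5/11)
  reciprocity: (5/11) -> +(11/5)
  reduce: (1/5)
  (1/5) = 1
Product of signs = 1
(704/929) = 1

1


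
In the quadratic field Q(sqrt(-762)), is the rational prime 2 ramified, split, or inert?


K = Q(sqrt(-762)). Since d mod 4 = 2, disc(K) = -3048.
Check p | disc: -3048 mod 2 = 0.
p divides disc, so p ramifies: (p) = P^2 with e=2, f=1, g=1.
Therefore p is ramified.

ramified


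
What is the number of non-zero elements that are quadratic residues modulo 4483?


For prime p, the number of non-zero quadratic residues is (p-1)/2.
= (4483-1)/2
= 2241

2241


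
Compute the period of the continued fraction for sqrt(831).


Run the CF algorithm for sqrt(831).
a_0 = floor(sqrt(831)) = 28; set m_0=0, q_0=1.
Recurrence: m' = q*a - m,  q' = (d - m'^2)/q,  a' = floor((a_0 + m')/q').
  step 1: m=28, q=47, a=1
  step 2: m=19, q=10, a=4
  step 3: m=21, q=39, a=1
  step 4: m=18, q=13, a=3
  step 5: m=21, q=30, a=1
  step 6: m=9, q=25, a=1
  step 7: m=16, q=23, a=1
  step 8: m=7, q=34, a=1
  step 9: m=27, q=3, a=18
  step 10: m=27, q=34, a=1
  step 11: m=7, q=23, a=1
  step 12: m=16, q=25, a=1
  step 13: m=9, q=30, a=1
  step 14: m=21, q=13, a=3
  step 15: m=18, q=39, a=1
  step 16: m=21, q=10, a=4
  step 17: m=19, q=47, a=1
  step 18: m=28, q=1, a=56
a_18 = 2*a_0 = 56, so the period closes here.
sqrt(831) = [28; 1, 4, 1, 3, 1, 1, 1, 1, 18, 1, 1, 1, 1, 3, 1, 4, 1, 56]
Period length = 18

18


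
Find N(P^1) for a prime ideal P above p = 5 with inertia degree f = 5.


N(P^a) = p^(a*f)
= 5^(1*5)
= 5^5
= 3125

3125


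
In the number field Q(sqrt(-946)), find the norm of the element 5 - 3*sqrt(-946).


N(a + b*sqrt(d)) = a^2 - d*b^2
= (5)^2 - (-946)*(-3)^2
= 25 + 8514
= 8539

8539


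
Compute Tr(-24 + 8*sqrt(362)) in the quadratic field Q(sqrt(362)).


Tr(a + b*sqrt(d)) = (a + b*sqrt(d)) + (a - b*sqrt(d)) = 2a
= 2 * (-24)
= -48

-48


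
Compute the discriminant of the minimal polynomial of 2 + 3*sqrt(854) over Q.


The element 2 + 3*sqrt(854) has minimal polynomial:
x^2 - 4*x - 7682
Discriminant = (-4)^2 - 4*(-7682)
= 16 + 30728
= 30744

30744


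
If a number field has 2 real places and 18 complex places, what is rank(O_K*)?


By Dirichlet's unit theorem:
rank = r1 + r2 - 1
= 2 + 18 - 1
= 19

19


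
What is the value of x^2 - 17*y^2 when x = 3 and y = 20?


x^2 - d*y^2
= 3^2 - 17*20^2
= 9 - 6800
= -6791

-6791


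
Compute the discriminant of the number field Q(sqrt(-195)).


For K = Q(sqrt(d)) with d squarefree: disc(K) = d if d = 1 mod 4, and disc(K) = 4d if d = 2 or 3 mod 4.
Here d = -195, and d mod 4 = 1.
d = 1 mod 4 (O_K = Z[(1+sqrt(d))/2]), so disc(K) = d = -195

-195


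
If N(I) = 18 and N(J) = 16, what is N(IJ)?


N(IJ) = N(I) * N(J)
= 18 * 16
= 288

288


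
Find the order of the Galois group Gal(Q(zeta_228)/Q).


|Gal(Q(zeta_228)/Q)| = phi(228)
= 72

72


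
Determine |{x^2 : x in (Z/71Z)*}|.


For prime p, the number of non-zero quadratic residues is (p-1)/2.
= (71-1)/2
= 35

35


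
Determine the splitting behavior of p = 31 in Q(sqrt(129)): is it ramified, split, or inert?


K = Q(sqrt(129)). Since d mod 4 = 1, disc(K) = 129.
Check p | disc: 129 mod 31 = 5.
p does not divide disc. Compute Legendre symbol (d/p):
5^((31-1)/2) mod 31 = 1
(d/p) = 1, so p splits: (p) = P*P' with e=1, f=1, g=2.
Therefore p is split.

split


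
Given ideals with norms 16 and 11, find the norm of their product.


N(IJ) = N(I) * N(J)
= 16 * 11
= 176

176


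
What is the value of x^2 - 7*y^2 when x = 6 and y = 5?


x^2 - d*y^2
= 6^2 - 7*5^2
= 36 - 175
= -139

-139


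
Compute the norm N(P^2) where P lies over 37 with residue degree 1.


N(P^a) = p^(a*f)
= 37^(2*1)
= 37^2
= 1369

1369


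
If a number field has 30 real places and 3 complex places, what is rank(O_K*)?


By Dirichlet's unit theorem:
rank = r1 + r2 - 1
= 30 + 3 - 1
= 32

32


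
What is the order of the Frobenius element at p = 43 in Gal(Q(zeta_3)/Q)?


The Frobenius at p in Gal(Q(zeta_n)/Q) = (Z/nZ)* is the class of p, so its order is ord_3(43), the smallest k >= 1 with 43^k = 1 mod 3.
n = 3 = 3, phi(3) = 2; the order divides phi(n).
Divisors of 2: 1, 2
Repeated squaring mod 3: 43^1 = 1, 43^2 = 1
Test divisors in increasing order:
  k=1: 43^1 = 1 mod 3  <- first divisor giving 1
Order = 1

1


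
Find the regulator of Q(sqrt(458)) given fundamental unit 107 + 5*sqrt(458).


epsilon = 107 + 5*sqrt(458)
= 214.0047
R = ln(214.0047)
= 5.3660

5.3660


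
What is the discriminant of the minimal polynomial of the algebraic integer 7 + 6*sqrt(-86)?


The element 7 + 6*sqrt(-86) has minimal polynomial:
x^2 - 14*x + 3145
Discriminant = (-14)^2 - 4*(3145)
= 196 - 12580
= -12384

-12384


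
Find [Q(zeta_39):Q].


The degree equals Euler's totient phi(39).
39 = 3 * 13
phi(39) = 24

24


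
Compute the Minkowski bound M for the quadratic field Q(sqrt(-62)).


d = -62, d mod 4 = 2, so disc(K) = 4d = -248; |disc(K)| = 248
Imaginary quadratic field, so n = 2, s = r2 = 1, r1 = 0
M = (n!/n^n) * (4/pi)^s * sqrt(|disc(K)|) = (2!/2^2) * (4/pi)^1 * sqrt(248)
= 0.5 * 1.273240 * 15.748016
= 10.0255

10.0255


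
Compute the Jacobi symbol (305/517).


Compute (305/517) via quadratic reciprocity:
  reciprocity: (305/517) -> +(517/305)
  reduce: (212/305)
  pull out 2: (2/305) = +1  (since 305 mod 8 = 1)
  pull out 2: (2/305) = +1  (since 305 mod 8 = 1)
  reciprocity: (53/305) -> +(305/53)
  reduce: (40/53)
  pull out 2: (2/53) = -1  (since 53 mod 8 = 5)
  pull out 2: (2/53) = -1  (since 53 mod 8 = 5)
  pull out 2: (2/53) = -1  (since 53 mod 8 = 5)
  reciprocity: (5/53) -> +(53/5)
  reduce: (3/5)
  reciprocity: (3/5) -> +(5/3)
  reduce: (2/3)
  pull out 2: (2/3) = -1  (since 3 mod 8 = 3)
  (1/3) = 1
Product of signs = 1

1


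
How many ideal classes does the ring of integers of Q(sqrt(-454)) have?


K = Q(sqrt(-454)). d mod 4 = 2, so D = disc(K) = 4d = -1816
h(K) equals the number of primitive reduced positive-definite forms (a, b, c) = a*x^2 + b*x*y + c*y^2 with b^2 - 4ac = D,
where reduced means |b| <= a <= c, with b >= 0 whenever |b| = a or a = c, and primitive means gcd(a, b, c) = 1.
Reduced forces 3a^2 <= |D| = 1816, so 1 <= a <= 24; b must have the parity of D, and c = (b^2 - D)/(4a) must be an integer >= a.
Enumerate a = 1..24, b in [-a, a]:
  a=1: (1, 0, 454)  [1]
  a=2: (2, 0, 227)  [1]
  a=3..4: none
  a=5: (5, -2, 91), (5, 2, 91)  [2]
  a=6: none
  a=7: (7, -2, 65), (7, 2, 65)  [2]
  a=8..9: none
  a=10: (10, -8, 47), (10, 8, 47)  [2]
  a=11..12: none
  a=13: (13, -2, 35), (13, 2, 35)  [2]
  a=14: (14, -12, 35), (14, 12, 35)  [2]
  a=15..22: none
  a=23: (23, -22, 25), (23, 22, 25)  [2]
  a=24: none
Total reduced forms: 1 + 1 + 2 + 2 + 2 + 2 + 2 + 2 = 14
h = 14

14


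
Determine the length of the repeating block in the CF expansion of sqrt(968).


Run the CF algorithm for sqrt(968).
a_0 = floor(sqrt(968)) = 31; set m_0=0, q_0=1.
Recurrence: m' = q*a - m,  q' = (d - m'^2)/q,  a' = floor((a_0 + m')/q').
  step 1: m=31, q=7, a=8
  step 2: m=25, q=49, a=1
  step 3: m=24, q=8, a=6
  step 4: m=24, q=49, a=1
  step 5: m=25, q=7, a=8
  step 6: m=31, q=1, a=62
a_6 = 2*a_0 = 62, so the period closes here.
sqrt(968) = [31; 8, 1, 6, 1, 8, 62]
Period length = 6

6


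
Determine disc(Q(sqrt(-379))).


For K = Q(sqrt(d)) with d squarefree: disc(K) = d if d = 1 mod 4, and disc(K) = 4d if d = 2 or 3 mod 4.
Here d = -379, and d mod 4 = 1.
d = 1 mod 4 (O_K = Z[(1+sqrt(d))/2]), so disc(K) = d = -379

-379


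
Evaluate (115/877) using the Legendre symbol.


p = 877 is prime, so compute (115/877) with the reciprocity algorithm (Jacobi-symbol steps: pull out 2s via (2/n), flip via reciprocity, reduce):
  reciprocity: (115/877) -> +(877/115)
  reduce: (72/115)
  pull out 2: (2/115) = -1  (since 115 mod 8 = 3)
  pull out 2: (2/115) = -1  (since 115 mod 8 = 3)
  pull out 2: (2/115) = -1  (since 115 mod 8 = 3)
  reciprocity: (9/115) -> +(115/9)
  reduce: (7/9)
  reciprocity: (7/9) -> +(9/7)
  reduce: (2/7)
  pull out 2: (2/7) = +1  (since 7 mod 8 = 7)
  (1/7) = 1
Product of signs = -1
(115/877) = -1

-1


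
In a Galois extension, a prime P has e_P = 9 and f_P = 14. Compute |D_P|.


|D_P| = e * f
= 9 * 14
= 126

126


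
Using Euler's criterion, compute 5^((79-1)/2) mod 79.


p = 79 is prime and the exponent is (p-1)/2 = 39, so by Euler's criterion 5^39 = (5/79) = +1 or -1 mod 79.
Compute by square-and-multiply:
  39 = 32 + 4 + 2 + 1 (binary 100111)
  Repeated squaring mod 79: 5^1 = 5, 5^2 = 25, 5^4 = 72, 5^8 = 49, 5^16 = 31, 5^32 = 13
  5^39 = 5^32 * 5^4 * 5^2 * 5^1 = 13 * 72 * 25 * 5 mod 79
    13 * 72 = 936 = 67 mod 79
    67 * 25 = 1675 = 16 mod 79
    16 * 5 = 80 = 1 mod 79
  5^39 = 1 mod 79
Result 1: 5 is a quadratic residue mod 79.
5^39 mod 79 = 1

1


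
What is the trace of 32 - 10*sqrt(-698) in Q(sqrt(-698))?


Tr(a + b*sqrt(d)) = (a + b*sqrt(d)) + (a - b*sqrt(d)) = 2a
= 2 * (32)
= 64

64


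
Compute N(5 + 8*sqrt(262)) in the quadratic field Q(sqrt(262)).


N(a + b*sqrt(d)) = a^2 - d*b^2
= (5)^2 - (262)*(8)^2
= 25 - 16768
= -16743

-16743


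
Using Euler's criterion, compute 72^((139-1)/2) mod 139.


p = 139 is prime and the exponent is (p-1)/2 = 69, so by Euler's criterion 72^69 = (72/139) = +1 or -1 mod 139.
Compute by square-and-multiply:
  69 = 64 + 4 + 1 (binary 1000101)
  Repeated squaring mod 139: 72^1 = 72, 72^2 = 41, 72^4 = 13, 72^8 = 30, 72^16 = 66, 72^32 = 47, 72^64 = 124
  72^69 = 72^64 * 72^4 * 72^1 = 124 * 13 * 72 mod 139
    124 * 13 = 1612 = 83 mod 139
    83 * 72 = 5976 = 138 mod 139
  72^69 = 138 mod 139
Result 138 = p - 1 = -1 mod 139: 72 is a quadratic non-residue mod 139. As a residue in [0, p-1] the value is 138.
72^69 mod 139 = 138

138


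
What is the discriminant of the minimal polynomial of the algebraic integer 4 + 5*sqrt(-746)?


The element 4 + 5*sqrt(-746) has minimal polynomial:
x^2 - 8*x + 18666
Discriminant = (-8)^2 - 4*(18666)
= 64 - 74664
= -74600

-74600


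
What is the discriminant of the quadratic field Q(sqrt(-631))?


For K = Q(sqrt(d)) with d squarefree: disc(K) = d if d = 1 mod 4, and disc(K) = 4d if d = 2 or 3 mod 4.
Here d = -631, and d mod 4 = 1.
d = 1 mod 4 (O_K = Z[(1+sqrt(d))/2]), so disc(K) = d = -631

-631


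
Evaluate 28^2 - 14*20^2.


x^2 - d*y^2
= 28^2 - 14*20^2
= 784 - 5600
= -4816

-4816


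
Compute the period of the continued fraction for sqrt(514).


Run the CF algorithm for sqrt(514).
a_0 = floor(sqrt(514)) = 22; set m_0=0, q_0=1.
Recurrence: m' = q*a - m,  q' = (d - m'^2)/q,  a' = floor((a_0 + m')/q').
  step 1: m=22, q=30, a=1
  step 2: m=8, q=15, a=2
  step 3: m=22, q=2, a=22
  step 4: m=22, q=15, a=2
  step 5: m=8, q=30, a=1
  step 6: m=22, q=1, a=44
a_6 = 2*a_0 = 44, so the period closes here.
sqrt(514) = [22; 1, 2, 22, 2, 1, 44]
Period length = 6

6


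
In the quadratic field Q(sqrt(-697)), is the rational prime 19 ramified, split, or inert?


K = Q(sqrt(-697)). Since d mod 4 = 3, disc(K) = -2788.
Check p | disc: -2788 mod 19 = 5.
p does not divide disc. Compute Legendre symbol (d/p):
6^((19-1)/2) mod 19 = 1
(d/p) = 1, so p splits: (p) = P*P' with e=1, f=1, g=2.
Therefore p is split.

split


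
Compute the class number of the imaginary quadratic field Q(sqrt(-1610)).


K = Q(sqrt(-1610)). d mod 4 = 2, so D = disc(K) = 4d = -6440
h(K) equals the number of primitive reduced positive-definite forms (a, b, c) = a*x^2 + b*x*y + c*y^2 with b^2 - 4ac = D,
where reduced means |b| <= a <= c, with b >= 0 whenever |b| = a or a = c, and primitive means gcd(a, b, c) = 1.
Reduced forces 3a^2 <= |D| = 6440, so 1 <= a <= 46; b must have the parity of D, and c = (b^2 - D)/(4a) must be an integer >= a.
Enumerate a = 1..46, b in [-a, a]:
  a=1: (1, 0, 1610)  [1]
  a=2: (2, 0, 805)  [1]
  a=3: (3, -2, 537), (3, 2, 537)  [2]
  a=4: none
  a=5: (5, 0, 322)  [1]
  a=6: (6, -4, 269), (6, 4, 269)  [2]
  a=7: (7, 0, 230)  [1]
  a=8: none
  a=9: (9, -2, 179), (9, 2, 179)  [2]
  a=10: (10, 0, 161)  [1]
  a=11..13: none
  a=14: (14, 0, 115)  [1]
  a=15: (15, -10, 109), (15, 10, 109)  [2]
  a=16..17: none
  a=18: (18, -16, 93), (18, 16, 93)  [2]
  a=19: (19, -18, 89), (19, 18, 89)  [2]
  a=20: none
  a=21: (21, -14, 79), (21, 14, 79)  [2]
  a=22: none
  a=23: (23, 0, 70)  [1]
  a=24..26: none
  a=27: (27, -16, 62), (27, 16, 62)  [2]
  a=28..29: none
  a=30: (30, -20, 57), (30, 20, 57)  [2]
  a=31: (31, -16, 54), (31, 16, 54)  [2]
  a=32..34: none
  a=35: (35, 0, 46)  [1]
  a=36..37: none
  a=38: (38, -20, 45), (38, 20, 45)  [2]
  a=39..41: none
  a=42: (42, -28, 43), (42, 28, 43)  [2]
  a=43..46: none
Total reduced forms: 1 + 1 + 2 + 1 + 2 + 1 + 2 + 1 + 1 + 2 + 2 + 2 + 2 + 1 + 2 + 2 + 2 + 1 + 2 + 2 = 32
h = 32

32


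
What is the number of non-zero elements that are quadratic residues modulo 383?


For prime p, the number of non-zero quadratic residues is (p-1)/2.
= (383-1)/2
= 191

191


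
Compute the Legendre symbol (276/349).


p = 349 is prime, so compute (276/349) with the reciprocity algorithm (Jacobi-symbol steps: pull out 2s via (2/n), flip via reciprocity, reduce):
  pull out 2: (2/349) = -1  (since 349 mod 8 = 5)
  pull out 2: (2/349) = -1  (since 349 mod 8 = 5)
  reciprocity: (69/349) -> +(349/69)
  reduce: (4/69)
  pull out 2: (2/69) = -1  (since 69 mod 8 = 5)
  pull out 2: (2/69) = -1  (since 69 mod 8 = 5)
  (1/69) = 1
Product of signs = 1
(276/349) = 1

1


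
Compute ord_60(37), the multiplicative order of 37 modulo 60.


We want ord_60(37), the smallest k >= 1 with 37^k = 1 mod 60.
n = 60 = 2^2 * 3 * 5, phi(60) = 16; the order divides phi(n).
Divisors of 16: 1, 2, 4, 8, 16
Repeated squaring mod 60: 37^1 = 37, 37^2 = 49, 37^4 = 1, 37^8 = 1, 37^16 = 1
Test divisors in increasing order:
  k=1: 37^1 = 37 mod 60
  k=2: 37^2 = 49 mod 60
  k=4: 37^4 = 1 mod 60  <- first divisor giving 1
Order = 4

4


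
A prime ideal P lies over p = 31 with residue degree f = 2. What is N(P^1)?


N(P^a) = p^(a*f)
= 31^(1*2)
= 31^2
= 961

961


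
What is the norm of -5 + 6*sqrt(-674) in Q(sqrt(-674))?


N(a + b*sqrt(d)) = a^2 - d*b^2
= (-5)^2 - (-674)*(6)^2
= 25 + 24264
= 24289

24289


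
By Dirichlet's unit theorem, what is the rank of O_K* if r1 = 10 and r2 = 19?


By Dirichlet's unit theorem:
rank = r1 + r2 - 1
= 10 + 19 - 1
= 28

28


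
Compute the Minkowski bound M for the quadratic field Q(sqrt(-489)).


d = -489, d mod 4 = 3, so disc(K) = 4d = -1956; |disc(K)| = 1956
Imaginary quadratic field, so n = 2, s = r2 = 1, r1 = 0
M = (n!/n^n) * (4/pi)^s * sqrt(|disc(K)|) = (2!/2^2) * (4/pi)^1 * sqrt(1956)
= 0.5 * 1.273240 * 44.226689
= 28.1556

28.1556


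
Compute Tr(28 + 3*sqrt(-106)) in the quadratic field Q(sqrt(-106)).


Tr(a + b*sqrt(d)) = (a + b*sqrt(d)) + (a - b*sqrt(d)) = 2a
= 2 * (28)
= 56

56


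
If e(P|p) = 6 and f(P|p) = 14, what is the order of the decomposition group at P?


|D_P| = e * f
= 6 * 14
= 84

84


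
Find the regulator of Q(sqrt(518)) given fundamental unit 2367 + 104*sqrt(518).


epsilon = 2367 + 104*sqrt(518)
= 4733.9998
R = ln(4733.9998)
= 8.4625

8.4625


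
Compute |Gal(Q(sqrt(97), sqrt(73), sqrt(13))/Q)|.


The 3 square roots of distinct primes are multiplicatively independent over Q,
so [K:Q] = 2^3 and Gal(K/Q) is isomorphic to (Z/2Z)^3.
|Gal| = 2^3 = 8

8


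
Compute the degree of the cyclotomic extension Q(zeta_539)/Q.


The degree equals Euler's totient phi(539).
539 = 7^2 * 11
phi(539) = 420

420


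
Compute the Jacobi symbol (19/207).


Compute (19/207) via quadratic reciprocity:
  reciprocity: (19/207) -> -(207/19)
  reduce: (17/19)
  reciprocity: (17/19) -> +(19/17)
  reduce: (2/17)
  pull out 2: (2/17) = +1  (since 17 mod 8 = 1)
  (1/17) = 1
Product of signs = -1

-1


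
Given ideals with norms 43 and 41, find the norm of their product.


N(IJ) = N(I) * N(J)
= 43 * 41
= 1763

1763


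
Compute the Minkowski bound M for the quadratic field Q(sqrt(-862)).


d = -862, d mod 4 = 2, so disc(K) = 4d = -3448; |disc(K)| = 3448
Imaginary quadratic field, so n = 2, s = r2 = 1, r1 = 0
M = (n!/n^n) * (4/pi)^s * sqrt(|disc(K)|) = (2!/2^2) * (4/pi)^1 * sqrt(3448)
= 0.5 * 1.273240 * 58.719673
= 37.3821

37.3821


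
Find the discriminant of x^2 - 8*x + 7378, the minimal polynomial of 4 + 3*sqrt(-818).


The element 4 + 3*sqrt(-818) has minimal polynomial:
x^2 - 8*x + 7378
Discriminant = (-8)^2 - 4*(7378)
= 64 - 29512
= -29448

-29448


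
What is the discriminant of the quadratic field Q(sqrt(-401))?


For K = Q(sqrt(d)) with d squarefree: disc(K) = d if d = 1 mod 4, and disc(K) = 4d if d = 2 or 3 mod 4.
Here d = -401, and d mod 4 = 3.
d = 3 mod 4, not 1 (O_K = Z[sqrt(d)]), so disc(K) = 4d = 4 * (-401) = -1604

-1604


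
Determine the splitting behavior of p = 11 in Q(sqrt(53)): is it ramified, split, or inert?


K = Q(sqrt(53)). Since d mod 4 = 1, disc(K) = 53.
Check p | disc: 53 mod 11 = 9.
p does not divide disc. Compute Legendre symbol (d/p):
9^((11-1)/2) mod 11 = 1
(d/p) = 1, so p splits: (p) = P*P' with e=1, f=1, g=2.
Therefore p is split.

split


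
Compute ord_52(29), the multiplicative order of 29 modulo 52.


We want ord_52(29), the smallest k >= 1 with 29^k = 1 mod 52.
n = 52 = 2^2 * 13, phi(52) = 24; the order divides phi(n).
Divisors of 24: 1, 2, 3, 4, 6, 8, 12, 24
Repeated squaring mod 52: 29^1 = 29, 29^2 = 9, 29^4 = 29, 29^8 = 9, 29^16 = 29
Test divisors in increasing order:
  k=1: 29^1 = 29 mod 52
  k=2: 29^2 = 9 mod 52
  k=3: 29^3 = 9 * 29 = 1 mod 52  <- first divisor giving 1
Order = 3

3


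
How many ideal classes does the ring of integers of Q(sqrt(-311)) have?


K = Q(sqrt(-311)). d mod 4 = 1, so D = disc(K) = d = -311
h(K) equals the number of primitive reduced positive-definite forms (a, b, c) = a*x^2 + b*x*y + c*y^2 with b^2 - 4ac = D,
where reduced means |b| <= a <= c, with b >= 0 whenever |b| = a or a = c, and primitive means gcd(a, b, c) = 1.
Reduced forces 3a^2 <= |D| = 311, so 1 <= a <= 10; b must have the parity of D, and c = (b^2 - D)/(4a) must be an integer >= a.
Enumerate a = 1..10, b in [-a, a]:
  a=1: (1, 1, 78)  [1]
  a=2: (2, -1, 39), (2, 1, 39)  [2]
  a=3: (3, -1, 26), (3, 1, 26)  [2]
  a=4: (4, -3, 20), (4, 3, 20)  [2]
  a=5: (5, -3, 16), (5, 3, 16)  [2]
  a=6: (6, -5, 14), (6, -1, 13), (6, 1, 13), (6, 5, 14)  [4]
  a=7: (7, -5, 12), (7, 5, 12)  [2]
  a=8: (8, -3, 10), (8, 3, 10)  [2]
  a=9: (9, -7, 10), (9, 7, 10)  [2]
  a=10: none
Total reduced forms: 1 + 2 + 2 + 2 + 2 + 4 + 2 + 2 + 2 = 19
h = 19

19


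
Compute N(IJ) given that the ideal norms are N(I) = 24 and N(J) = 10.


N(IJ) = N(I) * N(J)
= 24 * 10
= 240

240


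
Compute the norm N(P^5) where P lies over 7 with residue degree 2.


N(P^a) = p^(a*f)
= 7^(5*2)
= 7^10
= 282475249

282475249


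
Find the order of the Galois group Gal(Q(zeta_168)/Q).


|Gal(Q(zeta_168)/Q)| = phi(168)
= 48

48


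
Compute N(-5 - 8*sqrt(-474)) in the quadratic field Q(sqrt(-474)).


N(a + b*sqrt(d)) = a^2 - d*b^2
= (-5)^2 - (-474)*(-8)^2
= 25 + 30336
= 30361

30361


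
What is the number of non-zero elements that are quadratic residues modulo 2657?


For prime p, the number of non-zero quadratic residues is (p-1)/2.
= (2657-1)/2
= 1328

1328


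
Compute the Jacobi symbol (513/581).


Compute (513/581) via quadratic reciprocity:
  reciprocity: (513/581) -> +(581/513)
  reduce: (68/513)
  pull out 2: (2/513) = +1  (since 513 mod 8 = 1)
  pull out 2: (2/513) = +1  (since 513 mod 8 = 1)
  reciprocity: (17/513) -> +(513/17)
  reduce: (3/17)
  reciprocity: (3/17) -> +(17/3)
  reduce: (2/3)
  pull out 2: (2/3) = -1  (since 3 mod 8 = 3)
  (1/3) = 1
Product of signs = -1

-1


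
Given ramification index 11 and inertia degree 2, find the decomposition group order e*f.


|D_P| = e * f
= 11 * 2
= 22

22


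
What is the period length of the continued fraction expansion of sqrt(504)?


Run the CF algorithm for sqrt(504).
a_0 = floor(sqrt(504)) = 22; set m_0=0, q_0=1.
Recurrence: m' = q*a - m,  q' = (d - m'^2)/q,  a' = floor((a_0 + m')/q').
  step 1: m=22, q=20, a=2
  step 2: m=18, q=9, a=4
  step 3: m=18, q=20, a=2
  step 4: m=22, q=1, a=44
a_4 = 2*a_0 = 44, so the period closes here.
sqrt(504) = [22; 2, 4, 2, 44]
Period length = 4

4


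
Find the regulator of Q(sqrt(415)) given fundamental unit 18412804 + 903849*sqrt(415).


epsilon = 18412804 + 903849*sqrt(415)
= 3.6826e+07
R = ln(3.6826e+07)
= 17.4217

17.4217


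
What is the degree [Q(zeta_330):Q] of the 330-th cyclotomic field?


The degree equals Euler's totient phi(330).
330 = 2 * 3 * 5 * 11
phi(330) = 80

80


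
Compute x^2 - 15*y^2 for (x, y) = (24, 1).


x^2 - d*y^2
= 24^2 - 15*1^2
= 576 - 15
= 561

561


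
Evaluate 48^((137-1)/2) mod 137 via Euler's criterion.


p = 137 is prime and the exponent is (p-1)/2 = 68, so by Euler's criterion 48^68 = (48/137) = +1 or -1 mod 137.
Compute by square-and-multiply:
  68 = 64 + 4 (binary 1000100)
  Repeated squaring mod 137: 48^1 = 48, 48^2 = 112, 48^4 = 77, 48^8 = 38, 48^16 = 74, 48^32 = 133, 48^64 = 16
  48^68 = 48^64 * 48^4 = 16 * 77 mod 137
    16 * 77 = 1232 = 136 mod 137
  48^68 = 136 mod 137
Result 136 = p - 1 = -1 mod 137: 48 is a quadratic non-residue mod 137. As a residue in [0, p-1] the value is 136.
48^68 mod 137 = 136

136


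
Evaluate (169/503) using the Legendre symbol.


p = 503 is prime, so compute (169/503) with the reciprocity algorithm (Jacobi-symbol steps: pull out 2s via (2/n), flip via reciprocity, reduce):
  reciprocity: (169/503) -> +(503/169)
  reduce: (165/169)
  reciprocity: (165/169) -> +(169/165)
  reduce: (4/165)
  pull out 2: (2/165) = -1  (since 165 mod 8 = 5)
  pull out 2: (2/165) = -1  (since 165 mod 8 = 5)
  (1/165) = 1
Product of signs = 1
(169/503) = 1

1


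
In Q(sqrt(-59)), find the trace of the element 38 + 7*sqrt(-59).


Tr(a + b*sqrt(d)) = (a + b*sqrt(d)) + (a - b*sqrt(d)) = 2a
= 2 * (38)
= 76

76


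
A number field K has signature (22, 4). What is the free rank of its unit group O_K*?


By Dirichlet's unit theorem:
rank = r1 + r2 - 1
= 22 + 4 - 1
= 25

25


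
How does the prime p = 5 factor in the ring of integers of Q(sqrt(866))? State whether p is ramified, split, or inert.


K = Q(sqrt(866)). Since d mod 4 = 2, disc(K) = 3464.
Check p | disc: 3464 mod 5 = 4.
p does not divide disc. Compute Legendre symbol (d/p):
1^((5-1)/2) mod 5 = 1
(d/p) = 1, so p splits: (p) = P*P' with e=1, f=1, g=2.
Therefore p is split.

split


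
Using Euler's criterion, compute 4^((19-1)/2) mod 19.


p = 19 is prime and the exponent is (p-1)/2 = 9, so by Euler's criterion 4^9 = (4/19) = +1 or -1 mod 19.
Compute by square-and-multiply:
  9 = 8 + 1 (binary 1001)
  Repeated squaring mod 19: 4^1 = 4, 4^2 = 16, 4^4 = 9, 4^8 = 5
  4^9 = 4^8 * 4^1 = 5 * 4 mod 19
    5 * 4 = 20 = 1 mod 19
  4^9 = 1 mod 19
Result 1: 4 is a quadratic residue mod 19.
4^9 mod 19 = 1

1


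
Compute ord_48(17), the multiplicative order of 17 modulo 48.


We want ord_48(17), the smallest k >= 1 with 17^k = 1 mod 48.
n = 48 = 2^4 * 3, phi(48) = 16; the order divides phi(n).
Divisors of 16: 1, 2, 4, 8, 16
Repeated squaring mod 48: 17^1 = 17, 17^2 = 1, 17^4 = 1, 17^8 = 1, 17^16 = 1
Test divisors in increasing order:
  k=1: 17^1 = 17 mod 48
  k=2: 17^2 = 1 mod 48  <- first divisor giving 1
Order = 2

2


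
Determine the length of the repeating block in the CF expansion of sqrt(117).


Run the CF algorithm for sqrt(117).
a_0 = floor(sqrt(117)) = 10; set m_0=0, q_0=1.
Recurrence: m' = q*a - m,  q' = (d - m'^2)/q,  a' = floor((a_0 + m')/q').
  step 1: m=10, q=17, a=1
  step 2: m=7, q=4, a=4
  step 3: m=9, q=9, a=2
  step 4: m=9, q=4, a=4
  step 5: m=7, q=17, a=1
  step 6: m=10, q=1, a=20
a_6 = 2*a_0 = 20, so the period closes here.
sqrt(117) = [10; 1, 4, 2, 4, 1, 20]
Period length = 6

6


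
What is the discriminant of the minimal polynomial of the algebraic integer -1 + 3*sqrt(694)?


The element -1 + 3*sqrt(694) has minimal polynomial:
x^2 + 2*x - 6245
Discriminant = (2)^2 - 4*(-6245)
= 4 + 24980
= 24984

24984


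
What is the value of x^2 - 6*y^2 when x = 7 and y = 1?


x^2 - d*y^2
= 7^2 - 6*1^2
= 49 - 6
= 43

43


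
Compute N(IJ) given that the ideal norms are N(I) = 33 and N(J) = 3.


N(IJ) = N(I) * N(J)
= 33 * 3
= 99

99


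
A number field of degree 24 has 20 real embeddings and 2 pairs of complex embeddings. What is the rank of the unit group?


By Dirichlet's unit theorem:
rank = r1 + r2 - 1
= 20 + 2 - 1
= 21

21


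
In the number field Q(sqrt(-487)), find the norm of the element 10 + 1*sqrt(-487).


N(a + b*sqrt(d)) = a^2 - d*b^2
= (10)^2 - (-487)*(1)^2
= 100 + 487
= 587

587


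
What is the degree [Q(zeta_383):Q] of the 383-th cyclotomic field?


The degree equals Euler's totient phi(383).
383 = 383
phi(383) = 382

382


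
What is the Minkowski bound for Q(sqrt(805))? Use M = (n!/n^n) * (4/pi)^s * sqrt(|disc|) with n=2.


d = 805, d mod 4 = 1, so disc(K) = d = 805; |disc(K)| = 805
Real quadratic field, so n = 2, s = r2 = 0, r1 = 2
M = (n!/n^n) * (4/pi)^s * sqrt(|disc(K)|) = (2!/2^2) * (4/pi)^0 * sqrt(805)
= 0.5 * 1.000000 * 28.372522
= 14.1863

14.1863


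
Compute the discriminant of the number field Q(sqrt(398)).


For K = Q(sqrt(d)) with d squarefree: disc(K) = d if d = 1 mod 4, and disc(K) = 4d if d = 2 or 3 mod 4.
Here d = 398, and d mod 4 = 2.
d = 2 mod 4, not 1 (O_K = Z[sqrt(d)]), so disc(K) = 4d = 4 * (398) = 1592

1592


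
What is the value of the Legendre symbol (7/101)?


p = 101 is prime, so compute (7/101) with the reciprocity algorithm (Jacobi-symbol steps: pull out 2s via (2/n), flip via reciprocity, reduce):
  reciprocity: (7/101) -> +(101/7)
  reduce: (3/7)
  reciprocity: (3/7) -> -(7/3)
  reduce: (1/3)
  (1/3) = 1
Product of signs = -1
(7/101) = -1

-1


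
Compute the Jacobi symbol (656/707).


Compute (656/707) via quadratic reciprocity:
  pull out 2: (2/707) = -1  (since 707 mod 8 = 3)
  pull out 2: (2/707) = -1  (since 707 mod 8 = 3)
  pull out 2: (2/707) = -1  (since 707 mod 8 = 3)
  pull out 2: (2/707) = -1  (since 707 mod 8 = 3)
  reciprocity: (41/707) -> +(707/41)
  reduce: (10/41)
  pull out 2: (2/41) = +1  (since 41 mod 8 = 1)
  reciprocity: (5/41) -> +(41/5)
  reduce: (1/5)
  (1/5) = 1
Product of signs = 1

1


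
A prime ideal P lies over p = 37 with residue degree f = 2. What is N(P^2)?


N(P^a) = p^(a*f)
= 37^(2*2)
= 37^4
= 1874161

1874161


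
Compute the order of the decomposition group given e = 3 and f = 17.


|D_P| = e * f
= 3 * 17
= 51

51


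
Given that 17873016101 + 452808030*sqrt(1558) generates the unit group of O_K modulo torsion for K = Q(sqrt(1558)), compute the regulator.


epsilon = 17873016101 + 452808030*sqrt(1558)
= 3.5746e+10
R = ln(3.5746e+10)
= 24.2997

24.2997


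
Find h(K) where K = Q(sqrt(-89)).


K = Q(sqrt(-89)). d mod 4 = 3, so D = disc(K) = 4d = -356
h(K) equals the number of primitive reduced positive-definite forms (a, b, c) = a*x^2 + b*x*y + c*y^2 with b^2 - 4ac = D,
where reduced means |b| <= a <= c, with b >= 0 whenever |b| = a or a = c, and primitive means gcd(a, b, c) = 1.
Reduced forces 3a^2 <= |D| = 356, so 1 <= a <= 10; b must have the parity of D, and c = (b^2 - D)/(4a) must be an integer >= a.
Enumerate a = 1..10, b in [-a, a]:
  a=1: (1, 0, 89)  [1]
  a=2: (2, 2, 45)  [1]
  a=3: (3, -2, 30), (3, 2, 30)  [2]
  a=4: none
  a=5: (5, -2, 18), (5, 2, 18)  [2]
  a=6: (6, -2, 15), (6, 2, 15)  [2]
  a=7: (7, -6, 14), (7, 6, 14)  [2]
  a=8: none
  a=9: (9, -2, 10), (9, 2, 10)  [2]
  a=10: none
Total reduced forms: 1 + 1 + 2 + 2 + 2 + 2 + 2 = 12
h = 12

12


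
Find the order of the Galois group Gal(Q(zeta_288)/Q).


|Gal(Q(zeta_288)/Q)| = phi(288)
= 96

96


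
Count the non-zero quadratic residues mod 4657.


For prime p, the number of non-zero quadratic residues is (p-1)/2.
= (4657-1)/2
= 2328

2328


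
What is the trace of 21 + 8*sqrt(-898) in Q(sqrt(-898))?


Tr(a + b*sqrt(d)) = (a + b*sqrt(d)) + (a - b*sqrt(d)) = 2a
= 2 * (21)
= 42

42


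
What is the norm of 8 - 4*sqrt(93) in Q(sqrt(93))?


N(a + b*sqrt(d)) = a^2 - d*b^2
= (8)^2 - (93)*(-4)^2
= 64 - 1488
= -1424

-1424


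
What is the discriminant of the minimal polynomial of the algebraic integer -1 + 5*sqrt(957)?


The element -1 + 5*sqrt(957) has minimal polynomial:
x^2 + 2*x - 23924
Discriminant = (2)^2 - 4*(-23924)
= 4 + 95696
= 95700

95700


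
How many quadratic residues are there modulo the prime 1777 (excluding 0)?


For prime p, the number of non-zero quadratic residues is (p-1)/2.
= (1777-1)/2
= 888

888


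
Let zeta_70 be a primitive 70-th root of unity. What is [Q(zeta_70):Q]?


The degree equals Euler's totient phi(70).
70 = 2 * 5 * 7
phi(70) = 24

24


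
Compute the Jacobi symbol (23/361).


Compute (23/361) via quadratic reciprocity:
  reciprocity: (23/361) -> +(361/23)
  reduce: (16/23)
  pull out 2: (2/23) = +1  (since 23 mod 8 = 7)
  pull out 2: (2/23) = +1  (since 23 mod 8 = 7)
  pull out 2: (2/23) = +1  (since 23 mod 8 = 7)
  pull out 2: (2/23) = +1  (since 23 mod 8 = 7)
  (1/23) = 1
Product of signs = 1

1


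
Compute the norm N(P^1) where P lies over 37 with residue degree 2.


N(P^a) = p^(a*f)
= 37^(1*2)
= 37^2
= 1369

1369


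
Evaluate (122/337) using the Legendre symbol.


p = 337 is prime, so compute (122/337) with the reciprocity algorithm (Jacobi-symbol steps: pull out 2s via (2/n), flip via reciprocity, reduce):
  pull out 2: (2/337) = +1  (since 337 mod 8 = 1)
  reciprocity: (61/337) -> +(337/61)
  reduce: (32/61)
  pull out 2: (2/61) = -1  (since 61 mod 8 = 5)
  pull out 2: (2/61) = -1  (since 61 mod 8 = 5)
  pull out 2: (2/61) = -1  (since 61 mod 8 = 5)
  pull out 2: (2/61) = -1  (since 61 mod 8 = 5)
  pull out 2: (2/61) = -1  (since 61 mod 8 = 5)
  (1/61) = 1
Product of signs = -1
(122/337) = -1

-1


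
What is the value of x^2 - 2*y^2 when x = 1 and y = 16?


x^2 - d*y^2
= 1^2 - 2*16^2
= 1 - 512
= -511

-511


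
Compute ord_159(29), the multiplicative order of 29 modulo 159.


We want ord_159(29), the smallest k >= 1 with 29^k = 1 mod 159.
n = 159 = 3 * 53, phi(159) = 104; the order divides phi(n).
Divisors of 104: 1, 2, 4, 8, 13, 26, 52, 104
Repeated squaring mod 159: 29^1 = 29, 29^2 = 46, 29^4 = 49, 29^8 = 16, 29^16 = 97, 29^32 = 28, 29^64 = 148
Test divisors in increasing order:
  k=1: 29^1 = 29 mod 159
  k=2: 29^2 = 46 mod 159
  k=4: 29^4 = 49 mod 159
  k=8: 29^8 = 16 mod 159
  k=13: 29^13 = 16 * 49 * 29 = 158 mod 159
  k=26: 29^26 = 97 * 16 * 46 = 1 mod 159  <- first divisor giving 1
Order = 26

26


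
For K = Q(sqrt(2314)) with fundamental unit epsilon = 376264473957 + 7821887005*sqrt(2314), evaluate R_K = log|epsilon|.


epsilon = 376264473957 + 7821887005*sqrt(2314)
= 7.5253e+11
R = ln(7.5253e+11)
= 27.3467

27.3467


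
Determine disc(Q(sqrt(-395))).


For K = Q(sqrt(d)) with d squarefree: disc(K) = d if d = 1 mod 4, and disc(K) = 4d if d = 2 or 3 mod 4.
Here d = -395, and d mod 4 = 1.
d = 1 mod 4 (O_K = Z[(1+sqrt(d))/2]), so disc(K) = d = -395

-395


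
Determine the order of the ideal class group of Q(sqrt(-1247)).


K = Q(sqrt(-1247)). d mod 4 = 1, so D = disc(K) = d = -1247
h(K) equals the number of primitive reduced positive-definite forms (a, b, c) = a*x^2 + b*x*y + c*y^2 with b^2 - 4ac = D,
where reduced means |b| <= a <= c, with b >= 0 whenever |b| = a or a = c, and primitive means gcd(a, b, c) = 1.
Reduced forces 3a^2 <= |D| = 1247, so 1 <= a <= 20; b must have the parity of D, and c = (b^2 - D)/(4a) must be an integer >= a.
Enumerate a = 1..20, b in [-a, a]:
  a=1: (1, 1, 312)  [1]
  a=2: (2, -1, 156), (2, 1, 156)  [2]
  a=3: (3, -1, 104), (3, 1, 104)  [2]
  a=4: (4, -1, 78), (4, 1, 78)  [2]
  a=5: none
  a=6: (6, -5, 53), (6, -1, 52), (6, 1, 52), (6, 5, 53)  [4]
  a=7: none
  a=8: (8, -1, 39), (8, 1, 39)  [2]
  a=9: (9, -7, 36), (9, 7, 36)  [2]
  a=10..11: none
  a=12: (12, -7, 27), (12, -1, 26), (12, 1, 26), (12, 7, 27)  [4]
  a=13: (13, -1, 24), (13, 1, 24)  [2]
  a=14..15: none
  a=16: (16, -15, 23), (16, 15, 23)  [2]
  a=17: none
  a=18: (18, -11, 19), (18, 7, 18), (18, 11, 19)  [3]
  a=19..20: none
Total reduced forms: 1 + 2 + 2 + 2 + 4 + 2 + 2 + 4 + 2 + 2 + 3 = 26
h = 26

26


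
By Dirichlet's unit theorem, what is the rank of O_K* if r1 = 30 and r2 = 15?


By Dirichlet's unit theorem:
rank = r1 + r2 - 1
= 30 + 15 - 1
= 44

44


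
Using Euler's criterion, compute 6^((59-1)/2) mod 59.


p = 59 is prime and the exponent is (p-1)/2 = 29, so by Euler's criterion 6^29 = (6/59) = +1 or -1 mod 59.
Compute by square-and-multiply:
  29 = 16 + 8 + 4 + 1 (binary 11101)
  Repeated squaring mod 59: 6^1 = 6, 6^2 = 36, 6^4 = 57, 6^8 = 4, 6^16 = 16
  6^29 = 6^16 * 6^8 * 6^4 * 6^1 = 16 * 4 * 57 * 6 mod 59
    16 * 4 = 64 = 5 mod 59
    5 * 57 = 285 = 49 mod 59
    49 * 6 = 294 = 58 mod 59
  6^29 = 58 mod 59
Result 58 = p - 1 = -1 mod 59: 6 is a quadratic non-residue mod 59. As a residue in [0, p-1] the value is 58.
6^29 mod 59 = 58

58


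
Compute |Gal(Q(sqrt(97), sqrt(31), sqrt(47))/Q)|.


The 3 square roots of distinct primes are multiplicatively independent over Q,
so [K:Q] = 2^3 and Gal(K/Q) is isomorphic to (Z/2Z)^3.
|Gal| = 2^3 = 8

8


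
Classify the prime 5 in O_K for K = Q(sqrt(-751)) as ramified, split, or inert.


K = Q(sqrt(-751)). Since d mod 4 = 1, disc(K) = -751.
Check p | disc: -751 mod 5 = 4.
p does not divide disc. Compute Legendre symbol (d/p):
4^((5-1)/2) mod 5 = 1
(d/p) = 1, so p splits: (p) = P*P' with e=1, f=1, g=2.
Therefore p is split.

split


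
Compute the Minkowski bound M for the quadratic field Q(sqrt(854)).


d = 854, d mod 4 = 2, so disc(K) = 4d = 3416; |disc(K)| = 3416
Real quadratic field, so n = 2, s = r2 = 0, r1 = 2
M = (n!/n^n) * (4/pi)^s * sqrt(|disc(K)|) = (2!/2^2) * (4/pi)^0 * sqrt(3416)
= 0.5 * 1.000000 * 58.446557
= 29.2233

29.2233


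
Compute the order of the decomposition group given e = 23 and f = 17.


|D_P| = e * f
= 23 * 17
= 391

391


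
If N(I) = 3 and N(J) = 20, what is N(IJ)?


N(IJ) = N(I) * N(J)
= 3 * 20
= 60

60


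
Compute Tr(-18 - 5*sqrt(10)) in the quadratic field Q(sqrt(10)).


Tr(a + b*sqrt(d)) = (a + b*sqrt(d)) + (a - b*sqrt(d)) = 2a
= 2 * (-18)
= -36

-36


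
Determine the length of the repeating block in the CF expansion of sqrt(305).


Run the CF algorithm for sqrt(305).
a_0 = floor(sqrt(305)) = 17; set m_0=0, q_0=1.
Recurrence: m' = q*a - m,  q' = (d - m'^2)/q,  a' = floor((a_0 + m')/q').
  step 1: m=17, q=16, a=2
  step 2: m=15, q=5, a=6
  step 3: m=15, q=16, a=2
  step 4: m=17, q=1, a=34
a_4 = 2*a_0 = 34, so the period closes here.
sqrt(305) = [17; 2, 6, 2, 34]
Period length = 4

4


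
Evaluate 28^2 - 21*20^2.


x^2 - d*y^2
= 28^2 - 21*20^2
= 784 - 8400
= -7616

-7616


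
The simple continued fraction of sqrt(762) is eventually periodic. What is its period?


Run the CF algorithm for sqrt(762).
a_0 = floor(sqrt(762)) = 27; set m_0=0, q_0=1.
Recurrence: m' = q*a - m,  q' = (d - m'^2)/q,  a' = floor((a_0 + m')/q').
  step 1: m=27, q=33, a=1
  step 2: m=6, q=22, a=1
  step 3: m=16, q=23, a=1
  step 4: m=7, q=31, a=1
  step 5: m=24, q=6, a=8
  step 6: m=24, q=31, a=1
  step 7: m=7, q=23, a=1
  step 8: m=16, q=22, a=1
  step 9: m=6, q=33, a=1
  step 10: m=27, q=1, a=54
a_10 = 2*a_0 = 54, so the period closes here.
sqrt(762) = [27; 1, 1, 1, 1, 8, 1, 1, 1, 1, 54]
Period length = 10

10


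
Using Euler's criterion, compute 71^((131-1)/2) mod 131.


p = 131 is prime and the exponent is (p-1)/2 = 65, so by Euler's criterion 71^65 = (71/131) = +1 or -1 mod 131.
Compute by square-and-multiply:
  65 = 64 + 1 (binary 1000001)
  Repeated squaring mod 131: 71^1 = 71, 71^2 = 63, 71^4 = 39, 71^8 = 80, 71^16 = 112, 71^32 = 99, 71^64 = 107
  71^65 = 71^64 * 71^1 = 107 * 71 mod 131
    107 * 71 = 7597 = 130 mod 131
  71^65 = 130 mod 131
Result 130 = p - 1 = -1 mod 131: 71 is a quadratic non-residue mod 131. As a residue in [0, p-1] the value is 130.
71^65 mod 131 = 130

130


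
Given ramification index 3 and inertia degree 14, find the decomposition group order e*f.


|D_P| = e * f
= 3 * 14
= 42

42


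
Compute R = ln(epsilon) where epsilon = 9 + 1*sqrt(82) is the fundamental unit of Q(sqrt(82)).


epsilon = 9 + 1*sqrt(82)
= 18.0554
R = ln(18.0554)
= 2.8934

2.8934


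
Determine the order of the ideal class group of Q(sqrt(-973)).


K = Q(sqrt(-973)). d mod 4 = 3, so D = disc(K) = 4d = -3892
h(K) equals the number of primitive reduced positive-definite forms (a, b, c) = a*x^2 + b*x*y + c*y^2 with b^2 - 4ac = D,
where reduced means |b| <= a <= c, with b >= 0 whenever |b| = a or a = c, and primitive means gcd(a, b, c) = 1.
Reduced forces 3a^2 <= |D| = 3892, so 1 <= a <= 36; b must have the parity of D, and c = (b^2 - D)/(4a) must be an integer >= a.
Enumerate a = 1..36, b in [-a, a]:
  a=1: (1, 0, 973)  [1]
  a=2: (2, 2, 487)  [1]
  a=3..6: none
  a=7: (7, 0, 139)  [1]
  a=8..13: none
  a=14: (14, 14, 73)  [1]
  a=15..16: none
  a=17: (17, -16, 61), (17, 16, 61)  [2]
  a=18..22: none
  a=23: (23, -8, 43), (23, 8, 43)  [2]
  a=24..28: none
  a=29: (29, -20, 37), (29, 20, 37)  [2]
  a=30: none
  a=31: (31, -18, 34), (31, 18, 34)  [2]
  a=32..36: none
Total reduced forms: 1 + 1 + 1 + 1 + 2 + 2 + 2 + 2 = 12
h = 12

12


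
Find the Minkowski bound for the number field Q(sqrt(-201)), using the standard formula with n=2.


d = -201, d mod 4 = 3, so disc(K) = 4d = -804; |disc(K)| = 804
Imaginary quadratic field, so n = 2, s = r2 = 1, r1 = 0
M = (n!/n^n) * (4/pi)^s * sqrt(|disc(K)|) = (2!/2^2) * (4/pi)^1 * sqrt(804)
= 0.5 * 1.273240 * 28.354894
= 18.0513

18.0513
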